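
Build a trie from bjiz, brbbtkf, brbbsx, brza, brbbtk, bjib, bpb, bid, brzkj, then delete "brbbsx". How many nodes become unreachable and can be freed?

2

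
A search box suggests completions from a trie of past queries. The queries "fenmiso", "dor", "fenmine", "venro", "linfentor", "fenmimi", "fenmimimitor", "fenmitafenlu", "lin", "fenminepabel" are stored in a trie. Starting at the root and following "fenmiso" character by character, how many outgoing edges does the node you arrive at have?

0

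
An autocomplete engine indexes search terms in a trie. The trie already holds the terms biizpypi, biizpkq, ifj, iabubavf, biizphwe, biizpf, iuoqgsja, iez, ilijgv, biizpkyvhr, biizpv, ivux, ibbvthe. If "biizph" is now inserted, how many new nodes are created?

0

Every character of "biizph" already lies on an existing path (it is a prefix of some stored word).
No new nodes are needed: 0.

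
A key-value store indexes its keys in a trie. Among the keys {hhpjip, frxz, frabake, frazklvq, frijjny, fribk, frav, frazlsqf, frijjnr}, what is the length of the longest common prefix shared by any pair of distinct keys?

The deepest shared node is where two words last agree before diverging.
"frijjnr" and "frijjny" agree on "frijjn" (6 characters) before diverging; nothing deeper is shared.
Longest shared-prefix length: 6

6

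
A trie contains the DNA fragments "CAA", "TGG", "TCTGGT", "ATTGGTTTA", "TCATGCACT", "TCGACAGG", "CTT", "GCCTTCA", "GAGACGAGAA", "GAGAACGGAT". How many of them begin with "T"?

Walk to "T"; the words in its subtree are exactly those with that prefix.
Words under "T": TCATGCACT, TCGACAGG, TCTGGT, TGG
Count: 4

4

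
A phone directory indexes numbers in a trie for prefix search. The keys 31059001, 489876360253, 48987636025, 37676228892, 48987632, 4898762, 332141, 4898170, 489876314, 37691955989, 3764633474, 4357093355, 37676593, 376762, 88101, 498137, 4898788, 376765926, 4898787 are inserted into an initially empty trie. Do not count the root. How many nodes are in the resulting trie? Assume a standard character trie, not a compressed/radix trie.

Insert word by word; a character creates a node only if that edge doesn't already exist:
  "31059001" → 8 new (3, 1, 0, 5, 9, 0, 0, 1)
  "489876360253" → 12 new (4, 8, 9, 8, 7, 6, 3, 6, 0, 2, 5, 3)
  "48987636025" → prefix "48987636025" already present; 0 new (none)
  "37676228892" → prefix "3" already present; 10 new (7, 6, 7, 6, 2, 2, 8, 8, 9, 2)
  "48987632" → prefix "4898763" already present; 1 new (2)
  "4898762" → prefix "489876" already present; 1 new (2)
  "332141" → prefix "3" already present; 5 new (3, 2, 1, 4, 1)
  "4898170" → prefix "4898" already present; 3 new (1, 7, 0)
  "489876314" → prefix "4898763" already present; 2 new (1, 4)
  "37691955989" → prefix "376" already present; 8 new (9, 1, 9, 5, 5, 9, 8, 9)
  "3764633474" → prefix "376" already present; 7 new (4, 6, 3, 3, 4, 7, 4)
  "4357093355" → prefix "4" already present; 9 new (3, 5, 7, 0, 9, 3, 3, 5, 5)
  "37676593" → prefix "37676" already present; 3 new (5, 9, 3)
  "376762" → prefix "376762" already present; 0 new (none)
  "88101" → 5 new (8, 8, 1, 0, 1)
  "498137" → prefix "4" already present; 5 new (9, 8, 1, 3, 7)
  "4898788" → prefix "48987" already present; 2 new (8, 8)
  "376765926" → prefix "3767659" already present; 2 new (2, 6)
  "4898787" → prefix "489878" already present; 1 new (7)
Total nodes = 8 + 12 + 0 + 10 + 1 + 1 + 5 + 3 + 2 + 8 + 7 + 9 + 3 + 0 + 5 + 5 + 2 + 2 + 1 = 84

84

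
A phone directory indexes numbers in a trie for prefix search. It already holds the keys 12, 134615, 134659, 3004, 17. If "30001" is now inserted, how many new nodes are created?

2

"300" is already a path in the trie; the remaining "01" must be added.
New nodes needed: |"30001"| − 3 = 5 − 3 = 2.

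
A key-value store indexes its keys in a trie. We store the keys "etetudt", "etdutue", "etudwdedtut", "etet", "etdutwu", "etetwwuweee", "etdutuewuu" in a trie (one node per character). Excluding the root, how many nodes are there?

33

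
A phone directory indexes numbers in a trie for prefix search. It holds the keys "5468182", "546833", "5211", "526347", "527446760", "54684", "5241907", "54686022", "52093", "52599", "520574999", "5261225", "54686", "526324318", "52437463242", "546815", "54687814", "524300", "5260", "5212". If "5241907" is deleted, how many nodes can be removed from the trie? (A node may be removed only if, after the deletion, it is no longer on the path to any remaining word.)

4

After clearing the end-marker at "5241907", prune upward until reaching a node still needed by another word.
The suffix "1907" (4 nodes) is used only by "5241907"; the node for "524" still has the child "3", so pruning stops there.
Nodes removed: 4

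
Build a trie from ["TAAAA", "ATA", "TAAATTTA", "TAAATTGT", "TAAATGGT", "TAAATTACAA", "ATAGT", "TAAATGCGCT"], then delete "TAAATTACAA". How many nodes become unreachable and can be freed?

4

Walk "TAAATTACAA" from the leaf back toward the root, removing each node that no remaining word uses.
The suffix "ACAA" (4 nodes) is used only by "TAAATTACAA"; the node for "TAAATT" still has the child "T", so pruning stops there.
Nodes removed: 4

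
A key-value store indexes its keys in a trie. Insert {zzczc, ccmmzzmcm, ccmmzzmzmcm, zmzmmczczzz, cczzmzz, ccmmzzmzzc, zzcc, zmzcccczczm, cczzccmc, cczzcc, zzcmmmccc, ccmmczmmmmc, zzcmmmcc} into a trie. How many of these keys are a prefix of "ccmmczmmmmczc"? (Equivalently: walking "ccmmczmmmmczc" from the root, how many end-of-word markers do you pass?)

Walk "ccmmczmmmmczc" from the root; an end-of-word marker is hit whenever a stored word is a prefix of "ccmmczmmmmczc".
Prefixes of the query that are stored words: "ccmmczmmmmc"
Count: 1

1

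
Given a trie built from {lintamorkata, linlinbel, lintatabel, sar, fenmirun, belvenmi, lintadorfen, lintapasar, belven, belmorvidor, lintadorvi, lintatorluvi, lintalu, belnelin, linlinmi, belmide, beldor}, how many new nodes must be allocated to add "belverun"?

"belve" is already a path in the trie; the remaining "run" must be added.
Each of the 3 remaining characters creates one node.

3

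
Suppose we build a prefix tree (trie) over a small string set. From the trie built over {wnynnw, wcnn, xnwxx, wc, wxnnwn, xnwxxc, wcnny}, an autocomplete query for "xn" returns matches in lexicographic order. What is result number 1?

xnwxx

Filter for "xn…" and sort: "xnwxx", "xnwxxc"
Position 1: xnwxx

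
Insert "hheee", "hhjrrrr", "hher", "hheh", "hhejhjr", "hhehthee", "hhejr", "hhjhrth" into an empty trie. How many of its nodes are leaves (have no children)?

Leaves are exactly the stored words that no other stored word extends.
Those words: "hheee", "hhehthee", "hhejhjr", "hhejr", "hher", "hhjhrth", "hhjrrrr"
Leaf count: 7

7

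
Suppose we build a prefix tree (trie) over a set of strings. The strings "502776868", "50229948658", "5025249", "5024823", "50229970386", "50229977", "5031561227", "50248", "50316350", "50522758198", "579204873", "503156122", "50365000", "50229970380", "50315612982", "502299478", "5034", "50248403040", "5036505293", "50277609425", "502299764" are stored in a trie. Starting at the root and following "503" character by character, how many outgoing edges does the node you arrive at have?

Walk "503" from the root, arriving at one node.
Distinct next characters after "503": 1, 4, 6.
That node has 3 child edges.

3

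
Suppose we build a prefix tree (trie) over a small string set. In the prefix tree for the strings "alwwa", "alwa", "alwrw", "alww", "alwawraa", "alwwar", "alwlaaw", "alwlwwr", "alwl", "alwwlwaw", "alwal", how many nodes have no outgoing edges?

Leaves are exactly the stored words that no other stored word extends.
Those words: "alwal", "alwawraa", "alwlaaw", "alwlwwr", "alwrw", "alwwar", "alwwlwaw"
Leaf count: 7

7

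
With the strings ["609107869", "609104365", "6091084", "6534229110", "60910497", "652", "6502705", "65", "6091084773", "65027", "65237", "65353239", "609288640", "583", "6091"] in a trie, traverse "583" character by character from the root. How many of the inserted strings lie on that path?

1

Check each prefix of "583" against the stored set — each match is an end-marker on the path.
Prefixes of the query that are stored words: "583"
Count: 1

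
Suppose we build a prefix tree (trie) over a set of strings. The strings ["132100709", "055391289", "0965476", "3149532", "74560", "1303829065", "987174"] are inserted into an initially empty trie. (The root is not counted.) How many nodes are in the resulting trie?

50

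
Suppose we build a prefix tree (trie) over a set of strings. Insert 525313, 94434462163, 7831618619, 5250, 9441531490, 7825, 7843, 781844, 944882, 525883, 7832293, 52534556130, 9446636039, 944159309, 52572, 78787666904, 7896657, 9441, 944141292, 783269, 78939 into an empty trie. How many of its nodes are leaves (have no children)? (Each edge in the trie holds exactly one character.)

20

Leaves are exactly the stored words that no other stored word extends.
Those words: "5250", "525313", "52534556130", "52572", "525883", "781844", "7825", "7831618619", "7832293", "783269", "7843", "78787666904", "78939", "7896657", "944141292", "9441531490", "944159309", "94434462163", "9446636039", "944882"
Leaf count: 20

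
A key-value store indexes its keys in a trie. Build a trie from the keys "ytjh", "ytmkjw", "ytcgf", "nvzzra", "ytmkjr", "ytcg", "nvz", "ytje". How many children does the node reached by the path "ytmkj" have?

2

The children of the "ytmkj" node are the distinct next characters among strings starting with "ytmkj".
Characters that immediately follow "ytmkj" among the stored strings: {r, w}.
That node has 2 child edges.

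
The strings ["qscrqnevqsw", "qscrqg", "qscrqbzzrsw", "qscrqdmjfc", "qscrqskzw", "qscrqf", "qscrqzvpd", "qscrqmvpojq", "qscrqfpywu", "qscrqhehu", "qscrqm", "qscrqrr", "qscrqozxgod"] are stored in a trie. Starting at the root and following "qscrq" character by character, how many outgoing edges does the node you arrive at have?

11

The children of the "qscrq" node are the distinct next characters among strings starting with "qscrq".
Distinct next characters after "qscrq": b, d, f, g, h, m, n, o, r, s, z.
That node has 11 child edges.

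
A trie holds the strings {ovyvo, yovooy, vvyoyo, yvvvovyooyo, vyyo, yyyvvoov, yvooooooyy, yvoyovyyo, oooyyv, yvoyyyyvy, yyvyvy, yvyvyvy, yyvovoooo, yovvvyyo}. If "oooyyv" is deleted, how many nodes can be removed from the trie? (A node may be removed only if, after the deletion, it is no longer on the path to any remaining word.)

After clearing the end-marker at "oooyyv", prune upward until reaching a node still needed by another word.
The suffix "ooyyv" (5 nodes) is used only by "oooyyv"; the node for "o" still has the child "v", so pruning stops there.
Nodes removed: 5

5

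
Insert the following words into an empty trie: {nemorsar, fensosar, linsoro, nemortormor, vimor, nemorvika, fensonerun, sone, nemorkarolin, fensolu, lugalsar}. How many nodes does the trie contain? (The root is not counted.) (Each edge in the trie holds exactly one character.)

Count nodes per top-level branch (shared prefixes stored once):
  'f'-branch (fensolu, fensonerun, fensosar): 15 nodes
  'l'-branch (linsoro, lugalsar): 14 nodes
  'n'-branch (nemorkarolin, nemorsar, nemortormor, nemorvika): 25 nodes
  's'-branch (sone): 4 nodes
  'v'-branch (vimor): 5 nodes
Sum: 63

63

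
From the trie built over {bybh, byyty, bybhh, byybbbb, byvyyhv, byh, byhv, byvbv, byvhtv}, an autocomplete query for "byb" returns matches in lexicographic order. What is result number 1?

bybh

DFS of the "byb" subtree visits, in order: "bybh", "bybhh"
The 1st is bybh.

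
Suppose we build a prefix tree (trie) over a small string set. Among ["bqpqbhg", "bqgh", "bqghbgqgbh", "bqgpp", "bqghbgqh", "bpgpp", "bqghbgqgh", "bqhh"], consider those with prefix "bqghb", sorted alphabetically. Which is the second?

bqghbgqgh

Filter for "bqghb…" and sort: "bqghbgqgbh", "bqghbgqgh", "bqghbgqh"
Position 2: bqghbgqgh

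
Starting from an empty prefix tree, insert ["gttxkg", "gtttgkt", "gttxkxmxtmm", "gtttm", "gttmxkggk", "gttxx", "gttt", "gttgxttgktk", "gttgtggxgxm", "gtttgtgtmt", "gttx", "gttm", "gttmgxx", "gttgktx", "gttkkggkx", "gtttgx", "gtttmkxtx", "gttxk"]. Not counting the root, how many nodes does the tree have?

61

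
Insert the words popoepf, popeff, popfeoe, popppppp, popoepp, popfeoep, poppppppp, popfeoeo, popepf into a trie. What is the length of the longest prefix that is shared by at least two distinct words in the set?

8

The deepest shared node is where two words last agree before diverging.
"popppppp" and "poppppppp" agree on "popppppp" (8 characters) before diverging; nothing deeper is shared.
Longest shared-prefix length: 8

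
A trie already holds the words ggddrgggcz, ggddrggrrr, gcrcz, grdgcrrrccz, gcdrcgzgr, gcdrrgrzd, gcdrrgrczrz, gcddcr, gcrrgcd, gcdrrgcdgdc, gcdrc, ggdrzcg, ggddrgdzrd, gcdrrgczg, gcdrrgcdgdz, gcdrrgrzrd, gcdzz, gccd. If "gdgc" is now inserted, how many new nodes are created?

3

The longest prefix of "gdgc" already in the trie is "g" (length 1).
So 4 − 1 = 3 new nodes.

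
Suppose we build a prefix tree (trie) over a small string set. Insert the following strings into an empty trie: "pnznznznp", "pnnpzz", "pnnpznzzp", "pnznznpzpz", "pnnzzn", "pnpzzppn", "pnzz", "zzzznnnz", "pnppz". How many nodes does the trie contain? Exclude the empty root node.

Count nodes per top-level branch (shared prefixes stored once):
  'p'-branch (pnnpznzzp, pnnpzz, pnnzzn, pnppz, pnpzzppn, pnznznpzpz, pnznznznp, pnzz): 33 nodes
  'z'-branch (zzzznnnz): 8 nodes
Sum: 41

41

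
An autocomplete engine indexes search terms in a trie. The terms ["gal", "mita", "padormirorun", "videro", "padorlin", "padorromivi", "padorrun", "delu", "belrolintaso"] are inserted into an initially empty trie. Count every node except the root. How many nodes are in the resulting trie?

Trace insertions, counting only characters that open a new branch:
  "gal" → 3 new (g, a, l)
  "mita" → 4 new (m, i, t, a)
  "padormirorun" → 12 new (p, a, d, o, r, m, i, r, o, r, u, n)
  "videro" → 6 new (v, i, d, e, r, o)
  "padorlin" → prefix "pador" already present; 3 new (l, i, n)
  "padorromivi" → prefix "pador" already present; 6 new (r, o, m, i, v, i)
  "padorrun" → prefix "padorr" already present; 2 new (u, n)
  "delu" → 4 new (d, e, l, u)
  "belrolintaso" → 12 new (b, e, l, r, o, l, i, n, t, a, s, o)
Total nodes = 3 + 4 + 12 + 6 + 3 + 6 + 2 + 4 + 12 = 52

52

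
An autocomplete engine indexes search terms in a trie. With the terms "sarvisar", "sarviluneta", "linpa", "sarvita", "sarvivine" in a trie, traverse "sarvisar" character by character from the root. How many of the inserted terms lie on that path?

Check each prefix of "sarvisar" against the stored set — each match is an end-marker on the path.
Prefixes of the query that are stored words: "sarvisar"
Count: 1

1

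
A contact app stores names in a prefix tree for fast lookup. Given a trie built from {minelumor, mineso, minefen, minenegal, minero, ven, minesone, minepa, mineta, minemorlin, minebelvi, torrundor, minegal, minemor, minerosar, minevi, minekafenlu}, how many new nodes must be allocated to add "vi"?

1

Walking "vi" from the root, the first 1 characters ("v") follow existing edges; "i" is the first miss.
New nodes needed: |"vi"| − 1 = 2 − 1 = 1.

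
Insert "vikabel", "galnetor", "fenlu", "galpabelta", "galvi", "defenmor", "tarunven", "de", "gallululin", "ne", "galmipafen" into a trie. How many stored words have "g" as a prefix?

5

Filter for entries beginning with "g":
Words under "g": gallululin, galmipafen, galnetor, galpabelta, galvi
Count: 5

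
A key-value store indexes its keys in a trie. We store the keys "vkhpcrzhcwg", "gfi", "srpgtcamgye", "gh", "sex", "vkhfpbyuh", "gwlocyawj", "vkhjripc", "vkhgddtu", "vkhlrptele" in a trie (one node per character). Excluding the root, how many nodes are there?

59

Insert word by word; a character creates a node only if that edge doesn't already exist:
  "vkhpcrzhcwg" → 11 new (v, k, h, p, c, r, z, h, c, w, g)
  "gfi" → 3 new (g, f, i)
  "srpgtcamgye" → 11 new (s, r, p, g, t, c, a, m, g, y, e)
  "gh" → prefix "g" already present; 1 new (h)
  "sex" → prefix "s" already present; 2 new (e, x)
  "vkhfpbyuh" → prefix "vkh" already present; 6 new (f, p, b, y, u, h)
  "gwlocyawj" → prefix "g" already present; 8 new (w, l, o, c, y, a, w, j)
  "vkhjripc" → prefix "vkh" already present; 5 new (j, r, i, p, c)
  "vkhgddtu" → prefix "vkh" already present; 5 new (g, d, d, t, u)
  "vkhlrptele" → prefix "vkh" already present; 7 new (l, r, p, t, e, l, e)
Total nodes = 11 + 3 + 11 + 1 + 2 + 6 + 8 + 5 + 5 + 7 = 59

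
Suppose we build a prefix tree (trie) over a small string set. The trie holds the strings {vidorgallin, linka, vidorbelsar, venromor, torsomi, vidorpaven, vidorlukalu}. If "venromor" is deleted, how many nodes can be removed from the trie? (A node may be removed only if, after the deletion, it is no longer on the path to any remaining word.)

7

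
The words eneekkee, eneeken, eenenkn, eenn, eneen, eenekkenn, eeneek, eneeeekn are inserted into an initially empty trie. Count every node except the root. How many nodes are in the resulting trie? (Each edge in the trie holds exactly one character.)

29

For each word, the new-node count is its length minus the longest prefix already in the trie:
  "eneekkee" → 8 new (e, n, e, e, k, k, e, e)
  "eneeken" → prefix "eneek" already present; 2 new (e, n)
  "eenenkn" → prefix "e" already present; 6 new (e, n, e, n, k, n)
  "eenn" → prefix "een" already present; 1 new (n)
  "eneen" → prefix "enee" already present; 1 new (n)
  "eenekkenn" → prefix "eene" already present; 5 new (k, k, e, n, n)
  "eeneek" → prefix "eene" already present; 2 new (e, k)
  "eneeeekn" → prefix "enee" already present; 4 new (e, e, k, n)
Total nodes = 8 + 2 + 6 + 1 + 1 + 5 + 2 + 4 = 29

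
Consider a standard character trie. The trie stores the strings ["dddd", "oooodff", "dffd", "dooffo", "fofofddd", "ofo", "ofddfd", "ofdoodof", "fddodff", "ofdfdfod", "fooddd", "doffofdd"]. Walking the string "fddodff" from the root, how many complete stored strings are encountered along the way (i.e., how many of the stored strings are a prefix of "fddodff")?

Traverse "fddodff" character by character; count nodes along the way that are marked as word ends.
Prefixes of the query that are stored words: "fddodff"
Count: 1

1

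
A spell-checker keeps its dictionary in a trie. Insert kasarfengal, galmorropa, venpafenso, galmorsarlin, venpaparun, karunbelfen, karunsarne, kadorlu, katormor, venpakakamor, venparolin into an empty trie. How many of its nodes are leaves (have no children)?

A leaf is a node with no children — equivalently, the end of a word that is not a proper prefix of any other stored word.
Those words: "galmorropa", "galmorsarlin", "kadorlu", "karunbelfen", "karunsarne", "kasarfengal", "katormor", "venpafenso", "venpakakamor", "venpaparun", "venparolin"
Leaf count: 11

11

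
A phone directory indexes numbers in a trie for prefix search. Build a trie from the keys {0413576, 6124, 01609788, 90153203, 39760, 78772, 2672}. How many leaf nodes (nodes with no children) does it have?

Leaves are exactly the stored words that no other stored word extends.
Those words: "01609788", "0413576", "2672", "39760", "6124", "78772", "90153203"
Leaf count: 7

7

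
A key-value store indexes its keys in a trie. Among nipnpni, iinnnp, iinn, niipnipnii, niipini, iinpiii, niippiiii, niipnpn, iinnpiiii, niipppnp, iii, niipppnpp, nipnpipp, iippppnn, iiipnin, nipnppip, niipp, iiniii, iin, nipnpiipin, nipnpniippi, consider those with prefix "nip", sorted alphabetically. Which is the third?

DFS of the "nip" subtree visits, in order: "nipnpiipin", "nipnpipp", "nipnpni", "nipnpniippi", "nipnppip"
The 3rd is nipnpni.

nipnpni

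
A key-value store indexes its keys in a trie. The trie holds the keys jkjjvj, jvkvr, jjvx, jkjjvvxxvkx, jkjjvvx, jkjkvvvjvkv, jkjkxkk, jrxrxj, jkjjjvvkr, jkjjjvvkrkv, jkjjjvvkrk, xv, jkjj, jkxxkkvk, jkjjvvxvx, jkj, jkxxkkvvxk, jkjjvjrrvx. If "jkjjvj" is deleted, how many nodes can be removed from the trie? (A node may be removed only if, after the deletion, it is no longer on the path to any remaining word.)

0

After clearing the end-marker at "jkjjvj", prune upward until reaching a node still needed by another word.
Every node on "jkjjvj" is still needed (e.g. by "jkjjvjrrvx"), so nothing is freed.
Nodes removed: 0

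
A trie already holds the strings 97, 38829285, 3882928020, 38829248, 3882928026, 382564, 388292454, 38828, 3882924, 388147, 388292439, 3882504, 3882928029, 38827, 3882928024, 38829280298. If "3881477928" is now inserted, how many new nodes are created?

4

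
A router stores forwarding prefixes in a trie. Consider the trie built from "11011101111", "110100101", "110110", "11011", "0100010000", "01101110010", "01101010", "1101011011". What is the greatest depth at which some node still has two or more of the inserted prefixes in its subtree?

Look for the deepest trie node that still has at least two words in its subtree.
"01101010" and "01101110010" agree on "01101" (5 characters) before diverging; nothing deeper is shared.
Longest shared-prefix length: 5

5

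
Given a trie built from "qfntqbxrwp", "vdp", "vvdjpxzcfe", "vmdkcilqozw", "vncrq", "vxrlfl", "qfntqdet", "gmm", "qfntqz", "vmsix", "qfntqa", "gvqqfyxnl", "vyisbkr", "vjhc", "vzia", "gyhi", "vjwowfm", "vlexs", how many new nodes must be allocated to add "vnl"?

The longest prefix of "vnl" already in the trie is "vn" (length 2).
New nodes needed: |"vnl"| − 2 = 3 − 2 = 1.

1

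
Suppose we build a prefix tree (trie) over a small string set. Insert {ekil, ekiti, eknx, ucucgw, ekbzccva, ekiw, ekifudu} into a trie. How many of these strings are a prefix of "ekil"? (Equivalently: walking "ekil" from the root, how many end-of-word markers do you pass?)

1

Walk "ekil" from the root; an end-of-word marker is hit whenever a stored word is a prefix of "ekil".
Prefixes of the query that are stored words: "ekil"
Count: 1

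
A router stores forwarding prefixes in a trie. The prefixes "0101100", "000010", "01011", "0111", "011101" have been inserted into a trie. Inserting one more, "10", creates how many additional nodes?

2

No existing word starts with "1", so every character of "10" needs a new node.
2 − 0 = 2 new nodes.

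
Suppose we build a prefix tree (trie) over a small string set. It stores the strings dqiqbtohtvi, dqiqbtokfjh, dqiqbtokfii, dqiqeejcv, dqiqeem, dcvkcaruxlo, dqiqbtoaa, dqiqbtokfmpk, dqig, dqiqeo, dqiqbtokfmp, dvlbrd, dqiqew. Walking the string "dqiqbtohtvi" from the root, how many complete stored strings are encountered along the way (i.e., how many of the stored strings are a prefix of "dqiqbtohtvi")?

1

Walk "dqiqbtohtvi" from the root; an end-of-word marker is hit whenever a stored word is a prefix of "dqiqbtohtvi".
Prefixes of the query that are stored words: "dqiqbtohtvi"
Count: 1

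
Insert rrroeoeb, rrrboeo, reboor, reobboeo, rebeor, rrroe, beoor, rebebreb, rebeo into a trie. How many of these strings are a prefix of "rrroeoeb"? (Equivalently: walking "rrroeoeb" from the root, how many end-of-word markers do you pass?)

2

Check each prefix of "rrroeoeb" against the stored set — each match is an end-marker on the path.
Prefixes of the query that are stored words: "rrroe", "rrroeoeb"
Count: 2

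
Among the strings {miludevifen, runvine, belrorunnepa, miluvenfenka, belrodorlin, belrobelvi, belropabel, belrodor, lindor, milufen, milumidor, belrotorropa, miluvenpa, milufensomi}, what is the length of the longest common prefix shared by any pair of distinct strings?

8

The deepest shared node is where two words last agree before diverging.
e.g. "belrodor" and "belrodorlin" share the prefix "belrodor" of length 8; no pair shares a longer one.
Longest shared-prefix length: 8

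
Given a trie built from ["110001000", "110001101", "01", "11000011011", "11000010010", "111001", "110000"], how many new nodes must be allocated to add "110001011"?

The longest prefix of "110001011" already in the trie is "1100010" (length 7).
New nodes needed: |"110001011"| − 7 = 9 − 7 = 2.

2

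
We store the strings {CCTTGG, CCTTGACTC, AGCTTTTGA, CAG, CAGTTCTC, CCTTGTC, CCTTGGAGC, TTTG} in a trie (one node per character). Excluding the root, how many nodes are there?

Insert word by word; a character creates a node only if that edge doesn't already exist:
  "CCTTGG" → 6 new (C, C, T, T, G, G)
  "CCTTGACTC" → prefix "CCTTG" already present; 4 new (A, C, T, C)
  "AGCTTTTGA" → 9 new (A, G, C, T, T, T, T, G, A)
  "CAG" → prefix "C" already present; 2 new (A, G)
  "CAGTTCTC" → prefix "CAG" already present; 5 new (T, T, C, T, C)
  "CCTTGTC" → prefix "CCTTG" already present; 2 new (T, C)
  "CCTTGGAGC" → prefix "CCTTGG" already present; 3 new (A, G, C)
  "TTTG" → 4 new (T, T, T, G)
Total nodes = 6 + 4 + 9 + 2 + 5 + 2 + 3 + 4 = 35

35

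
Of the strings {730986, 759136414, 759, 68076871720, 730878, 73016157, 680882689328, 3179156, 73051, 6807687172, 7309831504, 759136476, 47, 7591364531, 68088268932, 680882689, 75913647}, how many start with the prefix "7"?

10

Traverse to the node for "7", then collect every word in that subtree.
Words under "7": 73016157, 73051, 730878, 7309831504, 730986, 759, 759136414, 7591364531, 75913647, 759136476
Count: 10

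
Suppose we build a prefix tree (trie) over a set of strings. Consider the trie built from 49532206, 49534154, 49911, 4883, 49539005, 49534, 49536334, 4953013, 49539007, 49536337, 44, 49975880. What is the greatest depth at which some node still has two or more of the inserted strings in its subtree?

Look for the deepest trie node that still has at least two words in its subtree.
"49536334" and "49536337" agree on "4953633" (7 characters) before diverging; nothing deeper is shared.
Longest shared-prefix length: 7

7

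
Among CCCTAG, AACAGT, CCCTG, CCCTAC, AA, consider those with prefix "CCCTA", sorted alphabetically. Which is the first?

Filter for "CCCTA…" and sort: "CCCTAC", "CCCTAG"
The 1st is CCCTAC.

CCCTAC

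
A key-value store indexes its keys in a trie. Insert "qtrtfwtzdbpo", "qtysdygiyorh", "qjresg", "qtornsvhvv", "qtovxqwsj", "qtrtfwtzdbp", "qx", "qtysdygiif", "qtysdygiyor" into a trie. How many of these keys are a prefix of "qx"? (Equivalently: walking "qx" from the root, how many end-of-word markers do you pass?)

1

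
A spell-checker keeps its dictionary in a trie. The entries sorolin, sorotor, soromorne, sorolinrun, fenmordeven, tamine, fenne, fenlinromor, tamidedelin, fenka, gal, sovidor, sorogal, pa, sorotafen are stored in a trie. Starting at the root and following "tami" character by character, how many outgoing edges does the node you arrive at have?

2

The children of the "tami" node are the distinct next characters among strings starting with "tami".
Characters that immediately follow "tami" among the stored strings: {d, n}.
That node has 2 child edges.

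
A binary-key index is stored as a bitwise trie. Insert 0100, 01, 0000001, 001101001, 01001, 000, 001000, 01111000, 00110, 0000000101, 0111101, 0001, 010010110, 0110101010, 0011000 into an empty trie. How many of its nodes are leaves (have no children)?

10

Leaves are exactly the stored words that no other stored word extends.
Those words: "0000000101", "0000001", "0001", "001000", "0011000", "001101001", "010010110", "0110101010", "01111000", "0111101"
Leaf count: 10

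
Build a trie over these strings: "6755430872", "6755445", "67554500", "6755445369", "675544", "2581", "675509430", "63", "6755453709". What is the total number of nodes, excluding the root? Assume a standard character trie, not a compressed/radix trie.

32

For each word, the new-node count is its length minus the longest prefix already in the trie:
  "6755430872" → 10 new (6, 7, 5, 5, 4, 3, 0, 8, 7, 2)
  "6755445" → prefix "67554" already present; 2 new (4, 5)
  "67554500" → prefix "67554" already present; 3 new (5, 0, 0)
  "6755445369" → prefix "6755445" already present; 3 new (3, 6, 9)
  "675544" → prefix "675544" already present; 0 new (none)
  "2581" → 4 new (2, 5, 8, 1)
  "675509430" → prefix "6755" already present; 5 new (0, 9, 4, 3, 0)
  "63" → prefix "6" already present; 1 new (3)
  "6755453709" → prefix "675545" already present; 4 new (3, 7, 0, 9)
Total nodes = 10 + 2 + 3 + 3 + 0 + 4 + 5 + 1 + 4 = 32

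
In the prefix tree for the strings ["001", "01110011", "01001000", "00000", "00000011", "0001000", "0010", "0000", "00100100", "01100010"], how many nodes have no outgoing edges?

6

A leaf is a node with no children — equivalently, the end of a word that is not a proper prefix of any other stored word.
Those words: "00000011", "0001000", "00100100", "01001000", "01100010", "01110011"
Leaf count: 6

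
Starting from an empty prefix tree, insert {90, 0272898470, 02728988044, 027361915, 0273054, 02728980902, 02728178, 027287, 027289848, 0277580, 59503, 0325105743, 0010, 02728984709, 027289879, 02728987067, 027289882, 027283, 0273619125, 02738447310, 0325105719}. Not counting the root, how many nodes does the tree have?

74

For each word, the new-node count is its length minus the longest prefix already in the trie:
  "90" → 2 new (9, 0)
  "0272898470" → 10 new (0, 2, 7, 2, 8, 9, 8, 4, 7, 0)
  "02728988044" → prefix "0272898" already present; 4 new (8, 0, 4, 4)
  "027361915" → prefix "027" already present; 6 new (3, 6, 1, 9, 1, 5)
  "0273054" → prefix "0273" already present; 3 new (0, 5, 4)
  "02728980902" → prefix "0272898" already present; 4 new (0, 9, 0, 2)
  "02728178" → prefix "02728" already present; 3 new (1, 7, 8)
  "027287" → prefix "02728" already present; 1 new (7)
  "027289848" → prefix "02728984" already present; 1 new (8)
  "0277580" → prefix "027" already present; 4 new (7, 5, 8, 0)
  "59503" → 5 new (5, 9, 5, 0, 3)
  "0325105743" → prefix "0" already present; 9 new (3, 2, 5, 1, 0, 5, 7, 4, 3)
  "0010" → prefix "0" already present; 3 new (0, 1, 0)
  "02728984709" → prefix "0272898470" already present; 1 new (9)
  "027289879" → prefix "0272898" already present; 2 new (7, 9)
  "02728987067" → prefix "02728987" already present; 3 new (0, 6, 7)
  "027289882" → prefix "02728988" already present; 1 new (2)
  "027283" → prefix "02728" already present; 1 new (3)
  "0273619125" → prefix "02736191" already present; 2 new (2, 5)
  "02738447310" → prefix "0273" already present; 7 new (8, 4, 4, 7, 3, 1, 0)
  "0325105719" → prefix "03251057" already present; 2 new (1, 9)
Total nodes = 2 + 10 + 4 + 6 + 3 + 4 + 3 + 1 + 1 + 4 + 5 + 9 + 3 + 1 + 2 + 3 + 1 + 1 + 2 + 7 + 2 = 74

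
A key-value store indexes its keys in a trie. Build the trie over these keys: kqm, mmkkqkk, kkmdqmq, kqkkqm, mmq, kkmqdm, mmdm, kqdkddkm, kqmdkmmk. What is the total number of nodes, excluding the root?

37

Trie structure (* marks end of a word):
(root)
├─ k
│  ├─ k
│  │  └─ m
│  │     ├─ d
│  │     │  └─ q
│  │     │     └─ m
│  │     │        └─ q *
│  │     └─ q
│  │        └─ d
│  │           └─ m *
│  └─ q
│     ├─ d
│     │  └─ k
│     │     └─ d
│     │        └─ d
│     │           └─ k
│     │              └─ m *
│     ├─ k
│     │  └─ k
│     │     └─ q
│     │        └─ m *
│     └─ m *
│        └─ d
│           └─ k
│              └─ m
│                 └─ m
│                    └─ k *
└─ m
   └─ m
      ├─ d
      │  └─ m *
      ├─ k
      │  └─ k
      │     └─ q
      │        └─ k
      │           └─ k *
      └─ q *
Counting every labelled node above: 37.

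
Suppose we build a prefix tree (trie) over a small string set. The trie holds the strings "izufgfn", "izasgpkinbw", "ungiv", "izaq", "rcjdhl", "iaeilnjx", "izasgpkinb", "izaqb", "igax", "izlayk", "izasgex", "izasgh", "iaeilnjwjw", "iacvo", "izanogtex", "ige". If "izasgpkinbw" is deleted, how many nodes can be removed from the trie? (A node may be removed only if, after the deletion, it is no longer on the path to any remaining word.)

1

A node on "izasgpkinbw"'s path can go only if nothing else ends at it or branches off below it.
The suffix "w" (1 node) is used only by "izasgpkinbw"; "izasgpkinb" is itself a stored word, so pruning stops there.
Nodes removed: 1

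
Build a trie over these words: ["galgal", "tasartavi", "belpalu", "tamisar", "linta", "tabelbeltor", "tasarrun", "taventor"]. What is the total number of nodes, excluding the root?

50

Count nodes per top-level branch (shared prefixes stored once):
  'b'-branch (belpalu): 7 nodes
  'g'-branch (galgal): 6 nodes
  'l'-branch (linta): 5 nodes
  't'-branch (tabelbeltor, tamisar, tasarrun, tasartavi, taventor): 32 nodes
Sum: 50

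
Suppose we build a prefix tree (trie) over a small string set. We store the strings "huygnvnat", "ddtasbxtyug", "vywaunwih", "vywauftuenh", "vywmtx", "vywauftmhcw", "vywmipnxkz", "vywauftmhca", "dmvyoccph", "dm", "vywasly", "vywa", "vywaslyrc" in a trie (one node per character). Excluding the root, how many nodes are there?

62

Insert word by word; a character creates a node only if that edge doesn't already exist:
  "huygnvnat" → 9 new (h, u, y, g, n, v, n, a, t)
  "ddtasbxtyug" → 11 new (d, d, t, a, s, b, x, t, y, u, g)
  "vywaunwih" → 9 new (v, y, w, a, u, n, w, i, h)
  "vywauftuenh" → prefix "vywau" already present; 6 new (f, t, u, e, n, h)
  "vywmtx" → prefix "vyw" already present; 3 new (m, t, x)
  "vywauftmhcw" → prefix "vywauft" already present; 4 new (m, h, c, w)
  "vywmipnxkz" → prefix "vywm" already present; 6 new (i, p, n, x, k, z)
  "vywauftmhca" → prefix "vywauftmhc" already present; 1 new (a)
  "dmvyoccph" → prefix "d" already present; 8 new (m, v, y, o, c, c, p, h)
  "dm" → prefix "dm" already present; 0 new (none)
  "vywasly" → prefix "vywa" already present; 3 new (s, l, y)
  "vywa" → prefix "vywa" already present; 0 new (none)
  "vywaslyrc" → prefix "vywasly" already present; 2 new (r, c)
Total nodes = 9 + 11 + 9 + 6 + 3 + 4 + 6 + 1 + 8 + 0 + 3 + 0 + 2 = 62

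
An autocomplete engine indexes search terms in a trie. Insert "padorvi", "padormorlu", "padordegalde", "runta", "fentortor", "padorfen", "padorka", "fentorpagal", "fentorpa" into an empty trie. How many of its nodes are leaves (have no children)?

Leaves are exactly the stored words that no other stored word extends.
Those words: "fentorpagal", "fentortor", "padordegalde", "padorfen", "padorka", "padormorlu", "padorvi", "runta"
Leaf count: 8

8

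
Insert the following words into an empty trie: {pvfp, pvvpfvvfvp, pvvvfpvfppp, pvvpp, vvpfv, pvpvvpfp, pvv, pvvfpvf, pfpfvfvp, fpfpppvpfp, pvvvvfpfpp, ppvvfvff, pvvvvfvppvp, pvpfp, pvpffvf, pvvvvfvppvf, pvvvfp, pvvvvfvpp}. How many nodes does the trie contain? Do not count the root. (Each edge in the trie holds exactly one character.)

77

Trace insertions, counting only characters that open a new branch:
  "pvfp" → 4 new (p, v, f, p)
  "pvvpfvvfvp" → prefix "pv" already present; 8 new (v, p, f, v, v, f, v, p)
  "pvvvfpvfppp" → prefix "pvv" already present; 8 new (v, f, p, v, f, p, p, p)
  "pvvpp" → prefix "pvvp" already present; 1 new (p)
  "vvpfv" → 5 new (v, v, p, f, v)
  "pvpvvpfp" → prefix "pv" already present; 6 new (p, v, v, p, f, p)
  "pvv" → prefix "pvv" already present; 0 new (none)
  "pvvfpvf" → prefix "pvv" already present; 4 new (f, p, v, f)
  "pfpfvfvp" → prefix "p" already present; 7 new (f, p, f, v, f, v, p)
  "fpfpppvpfp" → 10 new (f, p, f, p, p, p, v, p, f, p)
  "pvvvvfpfpp" → prefix "pvvv" already present; 6 new (v, f, p, f, p, p)
  "ppvvfvff" → prefix "p" already present; 7 new (p, v, v, f, v, f, f)
  "pvvvvfvppvp" → prefix "pvvvvf" already present; 5 new (v, p, p, v, p)
  "pvpfp" → prefix "pvp" already present; 2 new (f, p)
  "pvpffvf" → prefix "pvpf" already present; 3 new (f, v, f)
  "pvvvvfvppvf" → prefix "pvvvvfvppv" already present; 1 new (f)
  "pvvvfp" → prefix "pvvvfp" already present; 0 new (none)
  "pvvvvfvpp" → prefix "pvvvvfvpp" already present; 0 new (none)
Total nodes = 4 + 8 + 8 + 1 + 5 + 6 + 0 + 4 + 7 + 10 + 6 + 7 + 5 + 2 + 3 + 1 + 0 + 0 = 77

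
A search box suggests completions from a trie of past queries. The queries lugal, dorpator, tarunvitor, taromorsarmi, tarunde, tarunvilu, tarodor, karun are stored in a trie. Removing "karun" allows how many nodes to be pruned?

After clearing the end-marker at "karun", prune upward until reaching a node still needed by another word.
No other word shares any prefix with "karun", so all 5 of its nodes go.
Nodes removed: 5

5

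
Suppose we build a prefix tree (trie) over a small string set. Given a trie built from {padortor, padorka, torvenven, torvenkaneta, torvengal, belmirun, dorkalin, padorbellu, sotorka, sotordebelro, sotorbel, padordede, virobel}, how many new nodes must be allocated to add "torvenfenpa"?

Walking "torvenfenpa" from the root, the first 6 characters ("torven") follow existing edges; "f" is the first miss.
New nodes needed: |"torvenfenpa"| − 6 = 11 − 6 = 5.

5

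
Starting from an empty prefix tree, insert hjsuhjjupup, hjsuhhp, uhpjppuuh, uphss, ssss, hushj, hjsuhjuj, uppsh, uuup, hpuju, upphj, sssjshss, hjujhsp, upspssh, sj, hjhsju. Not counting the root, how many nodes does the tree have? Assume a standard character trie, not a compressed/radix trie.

Trace insertions, counting only characters that open a new branch:
  "hjsuhjjupup" → 11 new (h, j, s, u, h, j, j, u, p, u, p)
  "hjsuhhp" → prefix "hjsuh" already present; 2 new (h, p)
  "uhpjppuuh" → 9 new (u, h, p, j, p, p, u, u, h)
  "uphss" → prefix "u" already present; 4 new (p, h, s, s)
  "ssss" → 4 new (s, s, s, s)
  "hushj" → prefix "h" already present; 4 new (u, s, h, j)
  "hjsuhjuj" → prefix "hjsuhj" already present; 2 new (u, j)
  "uppsh" → prefix "up" already present; 3 new (p, s, h)
  "uuup" → prefix "u" already present; 3 new (u, u, p)
  "hpuju" → prefix "h" already present; 4 new (p, u, j, u)
  "upphj" → prefix "upp" already present; 2 new (h, j)
  "sssjshss" → prefix "sss" already present; 5 new (j, s, h, s, s)
  "hjujhsp" → prefix "hj" already present; 5 new (u, j, h, s, p)
  "upspssh" → prefix "up" already present; 5 new (s, p, s, s, h)
  "sj" → prefix "s" already present; 1 new (j)
  "hjhsju" → prefix "hj" already present; 4 new (h, s, j, u)
Total nodes = 11 + 2 + 9 + 4 + 4 + 4 + 2 + 3 + 3 + 4 + 2 + 5 + 5 + 5 + 1 + 4 = 68

68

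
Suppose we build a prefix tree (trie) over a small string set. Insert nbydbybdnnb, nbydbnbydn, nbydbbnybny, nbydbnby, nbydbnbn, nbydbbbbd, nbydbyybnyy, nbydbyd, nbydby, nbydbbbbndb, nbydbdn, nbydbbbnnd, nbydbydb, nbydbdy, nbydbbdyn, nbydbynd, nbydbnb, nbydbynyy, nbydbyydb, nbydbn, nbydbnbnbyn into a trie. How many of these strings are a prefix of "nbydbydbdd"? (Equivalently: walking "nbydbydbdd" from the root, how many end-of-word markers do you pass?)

3

Check each prefix of "nbydbydbdd" against the stored set — each match is an end-marker on the path.
Prefixes of the query that are stored words: "nbydby", "nbydbyd", "nbydbydb"
Count: 3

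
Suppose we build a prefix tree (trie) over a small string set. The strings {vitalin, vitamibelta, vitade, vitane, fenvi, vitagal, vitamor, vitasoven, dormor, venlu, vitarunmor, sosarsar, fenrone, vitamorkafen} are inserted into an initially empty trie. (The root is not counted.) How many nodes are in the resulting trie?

66

For each word, the new-node count is its length minus the longest prefix already in the trie:
  "vitalin" → 7 new (v, i, t, a, l, i, n)
  "vitamibelta" → prefix "vita" already present; 7 new (m, i, b, e, l, t, a)
  "vitade" → prefix "vita" already present; 2 new (d, e)
  "vitane" → prefix "vita" already present; 2 new (n, e)
  "fenvi" → 5 new (f, e, n, v, i)
  "vitagal" → prefix "vita" already present; 3 new (g, a, l)
  "vitamor" → prefix "vitam" already present; 2 new (o, r)
  "vitasoven" → prefix "vita" already present; 5 new (s, o, v, e, n)
  "dormor" → 6 new (d, o, r, m, o, r)
  "venlu" → prefix "v" already present; 4 new (e, n, l, u)
  "vitarunmor" → prefix "vita" already present; 6 new (r, u, n, m, o, r)
  "sosarsar" → 8 new (s, o, s, a, r, s, a, r)
  "fenrone" → prefix "fen" already present; 4 new (r, o, n, e)
  "vitamorkafen" → prefix "vitamor" already present; 5 new (k, a, f, e, n)
Total nodes = 7 + 7 + 2 + 2 + 5 + 3 + 2 + 5 + 6 + 4 + 6 + 8 + 4 + 5 = 66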